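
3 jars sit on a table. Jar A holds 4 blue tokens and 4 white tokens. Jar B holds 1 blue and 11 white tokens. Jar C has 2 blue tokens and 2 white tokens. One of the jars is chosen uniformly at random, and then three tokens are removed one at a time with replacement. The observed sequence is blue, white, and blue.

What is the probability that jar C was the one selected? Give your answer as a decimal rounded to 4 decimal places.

For each hypothesis, P(data | H) works out to: P(data | jar A) = (4/8)(4/8)(4/8) = 0.125; P(data | jar B) = (1/12)(11/12)(1/12) = 0.0063657; P(data | jar C) = (2/4)(2/4)(2/4) = 0.125.
Multiplying each by its prior: 1/3 · 0.125 = 0.041667, 1/3 · 0.0063657 = 0.0021219, 1/3 · 0.125 = 0.041667; with total 0.085455.
So P(jar C | data) = (0.041667) / (0.085455) = 0.48758.

0.4876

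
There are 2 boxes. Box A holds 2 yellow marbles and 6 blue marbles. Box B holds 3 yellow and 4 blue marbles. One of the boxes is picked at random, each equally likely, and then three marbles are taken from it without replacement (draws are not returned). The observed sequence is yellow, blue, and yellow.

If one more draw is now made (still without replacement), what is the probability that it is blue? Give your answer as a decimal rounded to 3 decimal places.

0.810

Under each hypothesis, the probability of the observed sequence is: P(data | box A) = (2/8)(6/7)(1/6) = 1/28; P(data | box B) = (3/7)(4/6)(2/5) = 4/35.
The prior-weighted likelihoods are 1/2 · 1/28 = 1/56, 1/2 · 4/35 = 2/35; these sum to 3/40.
Dividing through by the total gives posterior P(box A | data) = 5/21, P(box B | data) = 16/21.
Averaging over the posterior, P(blue next | data) = (1)(5/21) + (3/4)(16/21) = 17/21.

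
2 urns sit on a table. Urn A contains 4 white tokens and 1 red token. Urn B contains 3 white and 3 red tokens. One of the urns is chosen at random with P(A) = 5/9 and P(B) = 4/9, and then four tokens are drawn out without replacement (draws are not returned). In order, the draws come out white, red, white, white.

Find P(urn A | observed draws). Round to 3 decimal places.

0.833

For each hypothesis, P(data | H) works out to: P(data | urn A) = (4/5)(1/4)(3/3)(2/2) = 1/5; P(data | urn B) = (3/6)(3/5)(2/4)(1/3) = 1/20.
Weighting by the prior gives 5/9 · 1/5 = 1/9, 4/9 · 1/20 = 1/45; with total 2/15.
By Bayes' rule, P(urn A | data) = (1/9) / (2/15) = 5/6.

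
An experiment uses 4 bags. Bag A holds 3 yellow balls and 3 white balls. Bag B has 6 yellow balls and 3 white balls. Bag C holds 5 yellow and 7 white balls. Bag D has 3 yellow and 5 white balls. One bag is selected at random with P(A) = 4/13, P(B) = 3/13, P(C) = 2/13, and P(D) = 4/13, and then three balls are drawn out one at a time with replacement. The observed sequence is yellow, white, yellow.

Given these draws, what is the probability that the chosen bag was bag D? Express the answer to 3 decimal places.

Under each hypothesis, the probability of the observed sequence is: P(data | bag A) = (3/6)(3/6)(3/6) = 0.125; P(data | bag B) = (6/9)(3/9)(6/9) = 0.14815; P(data | bag C) = (5/12)(7/12)(5/12) = 0.10127; P(data | bag D) = (3/8)(5/8)(3/8) = 0.087891.
Multiplying each by its prior: 4/13 · 0.125 = 0.038462, 3/13 · 0.14815 = 0.034188, 2/13 · 0.10127 = 0.01558, 4/13 · 0.087891 = 0.027043; with total 0.11527.
So P(bag D | data) = (0.027043) / (0.11527) = 0.2346.

0.235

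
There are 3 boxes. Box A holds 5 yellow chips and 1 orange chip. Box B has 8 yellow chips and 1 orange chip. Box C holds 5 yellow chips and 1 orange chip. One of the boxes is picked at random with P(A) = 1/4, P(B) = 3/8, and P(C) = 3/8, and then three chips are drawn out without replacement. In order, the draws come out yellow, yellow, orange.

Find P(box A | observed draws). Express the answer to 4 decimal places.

0.2857

Under each hypothesis, the probability of the observed sequence is: P(data | box A) = (5/6)(4/5)(1/4) = 1/6; P(data | box B) = (8/9)(7/8)(1/7) = 1/9; P(data | box C) = (5/6)(4/5)(1/4) = 1/6.
Weighting by the prior gives 1/4 · 1/6 = 1/24, 3/8 · 1/9 = 1/24, 3/8 · 1/6 = 1/16; with total 7/48.
Hence P(box A | data) = (1/24) / (7/48) = 2/7.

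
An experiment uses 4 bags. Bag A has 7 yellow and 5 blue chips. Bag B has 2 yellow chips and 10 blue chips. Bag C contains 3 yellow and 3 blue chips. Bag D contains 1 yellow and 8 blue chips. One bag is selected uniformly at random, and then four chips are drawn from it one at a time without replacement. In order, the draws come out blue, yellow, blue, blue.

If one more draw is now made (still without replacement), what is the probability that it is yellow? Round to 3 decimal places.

Compute the likelihood of the observed sequence for each case: P(data | bag A) = (5/12)(7/11)(4/10)(3/9) = 0.035354; P(data | bag B) = (10/12)(2/11)(9/10)(8/9) = 0.12121; P(data | bag C) = (3/6)(3/5)(2/4)(1/3) = 0.05; P(data | bag D) = (8/9)(1/8)(7/7)(6/6) = 0.11111.
The prior-weighted likelihoods are 1/4 · 0.035354 = 0.0088384, 1/4 · 0.12121 = 0.030303, 1/4 · 0.05 = 0.0125, 1/4 · 0.11111 = 0.027778; with total 0.079419.
The posterior is then P(bag A | data) = 0.11129, P(bag B | data) = 0.38156, P(bag C | data) = 0.15739, P(bag D | data) = 0.34976.
The predictive probability is P(yellow next | data) = (3/4)(0.11129) + (1/8)(0.38156) + (1)(0.15739) + (0)(0.34976) = 0.28855.

0.289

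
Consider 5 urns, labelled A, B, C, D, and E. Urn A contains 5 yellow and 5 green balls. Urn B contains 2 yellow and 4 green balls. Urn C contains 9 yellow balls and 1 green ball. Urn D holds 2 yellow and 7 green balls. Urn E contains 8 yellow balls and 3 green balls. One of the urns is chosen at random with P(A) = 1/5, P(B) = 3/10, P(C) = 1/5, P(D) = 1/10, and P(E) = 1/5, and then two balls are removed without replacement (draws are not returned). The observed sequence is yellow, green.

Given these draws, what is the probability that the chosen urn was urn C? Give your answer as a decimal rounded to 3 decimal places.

0.091

The likelihood of the observed sequence under each hypothesis: P(data | urn A) = (5/10)(5/9) = 0.27778; P(data | urn B) = (2/6)(4/5) = 0.26667; P(data | urn C) = (9/10)(1/9) = 0.1; P(data | urn D) = (2/9)(7/8) = 0.19444; P(data | urn E) = (8/11)(3/10) = 0.21818.
Multiplying each by its prior: 1/5 · 0.27778 = 0.055556, 3/10 · 0.26667 = 0.08, 1/5 · 0.1 = 0.02, 1/10 · 0.19444 = 0.019444, 1/5 · 0.21818 = 0.043636; summing to 0.21864.
By Bayes' rule, P(urn C | data) = (0.02) / (0.21864) = 0.091476.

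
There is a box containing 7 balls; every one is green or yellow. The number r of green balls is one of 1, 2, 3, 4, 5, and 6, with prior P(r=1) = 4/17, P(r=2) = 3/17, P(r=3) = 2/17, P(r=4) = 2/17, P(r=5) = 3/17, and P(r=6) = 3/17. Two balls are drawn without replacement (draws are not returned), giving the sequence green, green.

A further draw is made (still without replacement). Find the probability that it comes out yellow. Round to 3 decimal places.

Under each hypothesis, the probability of the observed sequence is: P(data | r = 1) = (1/7)(0/6) = 0; P(data | r = 2) = (2/7)(1/6) = 1/21; P(data | r = 3) = (3/7)(2/6) = 1/7; P(data | r = 4) = (4/7)(3/6) = 2/7; P(data | r = 5) = (5/7)(4/6) = 10/21; P(data | r = 6) = (6/7)(5/6) = 5/7.
Weighting by the prior gives 4/17 · 0 = 0, 3/17 · 1/21 = 1/119, 2/17 · 1/7 = 2/119, 2/17 · 2/7 = 4/119, 3/17 · 10/21 = 10/119, 3/17 · 5/7 = 15/119; with total 32/119.
Normalising, the posterior is P(r = 1 | data) = 0, P(r = 2 | data) = 1/32, P(r = 3 | data) = 1/16, P(r = 4 | data) = 1/8, P(r = 5 | data) = 5/16, P(r = 6 | data) = 15/32.
So P(yellow next | data) = Σ P(yellow next | H) P(H | data) = (1)(1/32) + (4/5)(1/16) + (3/5)(1/8) + (2/5)(5/16) + (1/5)(15/32) = 3/8.

0.375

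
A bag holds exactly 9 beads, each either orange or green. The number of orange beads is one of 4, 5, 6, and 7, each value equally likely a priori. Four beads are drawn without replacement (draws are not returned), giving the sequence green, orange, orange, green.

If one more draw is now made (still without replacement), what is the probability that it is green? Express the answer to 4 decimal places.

Under each hypothesis, the probability of the observed sequence is: P(data | r = 4) = (5/9)(4/8)(3/7)(4/6) = 5/63; P(data | r = 5) = (4/9)(5/8)(4/7)(3/6) = 5/63; P(data | r = 6) = (3/9)(6/8)(5/7)(2/6) = 5/84; P(data | r = 7) = (2/9)(7/8)(6/7)(1/6) = 1/36.
The prior-weighted likelihoods are 1/4 · 5/63 = 5/252, 1/4 · 5/63 = 5/252, 1/4 · 5/84 = 5/336, 1/4 · 1/36 = 1/144; with total 31/504.
The posterior is then P(r = 4 | data) = 10/31, P(r = 5 | data) = 10/31, P(r = 6 | data) = 15/62, P(r = 7 | data) = 7/62.
The predictive probability is P(green next | data) = (3/5)(10/31) + (2/5)(10/31) + (1/5)(15/62) + (0)(7/62) = 23/62.

0.3710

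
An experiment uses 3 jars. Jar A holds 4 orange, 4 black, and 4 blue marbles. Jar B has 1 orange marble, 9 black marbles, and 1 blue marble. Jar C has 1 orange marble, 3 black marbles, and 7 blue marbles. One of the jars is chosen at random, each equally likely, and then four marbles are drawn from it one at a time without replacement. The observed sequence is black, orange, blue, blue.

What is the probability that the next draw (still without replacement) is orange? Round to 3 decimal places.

Compute the likelihood of the observed sequence for each case: P(data | jar A) = (4/12)(4/11)(4/10)(3/9) = 0.016162; P(data | jar B) = (9/11)(1/10)(1/9)(0/8) = 0; P(data | jar C) = (3/11)(1/10)(7/9)(6/8) = 0.015909.
Multiplying each by its prior: 1/3 · 0.016162 = 0.0053872, 1/3 · 0 = 0, 1/3 · 0.015909 = 0.005303; summing to 0.01069.
The posterior is then P(jar A | data) = 0.50394, P(jar B | data) = 0, P(jar C | data) = 0.49606.
Averaging over the posterior, P(orange next | data) = (3/8)(0.50394) + (0)(0.49606) = 0.18898.

0.189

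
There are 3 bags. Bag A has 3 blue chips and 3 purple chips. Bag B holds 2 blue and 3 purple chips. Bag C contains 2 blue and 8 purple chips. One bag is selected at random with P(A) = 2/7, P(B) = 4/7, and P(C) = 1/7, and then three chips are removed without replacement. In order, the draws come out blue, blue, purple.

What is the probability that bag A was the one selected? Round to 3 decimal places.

0.415

The likelihood of the observed sequence under each hypothesis: P(data | bag A) = (3/6)(2/5)(3/4) = 3/20; P(data | bag B) = (2/5)(1/4)(3/3) = 1/10; P(data | bag C) = (2/10)(1/9)(8/8) = 1/45.
The prior-weighted likelihoods are 2/7 · 3/20 = 3/70, 4/7 · 1/10 = 2/35, 1/7 · 1/45 = 1/315; these sum to 13/126.
Hence P(bag A | data) = (3/70) / (13/126) = 27/65.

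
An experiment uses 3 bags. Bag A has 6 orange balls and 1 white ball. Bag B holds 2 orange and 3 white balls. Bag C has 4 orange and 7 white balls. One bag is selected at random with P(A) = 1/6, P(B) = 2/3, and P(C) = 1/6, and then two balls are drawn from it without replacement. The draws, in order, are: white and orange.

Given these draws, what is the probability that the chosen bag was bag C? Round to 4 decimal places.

Compute the likelihood of the observed sequence for each case: P(data | bag A) = (1/7)(6/6) = 1/7; P(data | bag B) = (3/5)(2/4) = 3/10; P(data | bag C) = (7/11)(4/10) = 14/55.
The prior-weighted likelihoods are 1/6 · 1/7 = 1/42, 2/3 · 3/10 = 1/5, 1/6 · 14/55 = 7/165; with total 41/154.
Hence P(bag C | data) = (7/165) / (41/154) = 98/615.

0.1593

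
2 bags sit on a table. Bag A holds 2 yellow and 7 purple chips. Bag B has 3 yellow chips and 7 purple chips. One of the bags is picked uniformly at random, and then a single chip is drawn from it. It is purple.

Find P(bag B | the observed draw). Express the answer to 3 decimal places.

0.474

The likelihood of this draw under each hypothesis: P(data | bag A) = (7/9) = 7/9; P(data | bag B) = (7/10) = 7/10.
Weighting by the prior gives 1/2 · 7/9 = 7/18, 1/2 · 7/10 = 7/20; summing to 133/180.
So P(bag B | data) = (7/20) / (133/180) = 9/19.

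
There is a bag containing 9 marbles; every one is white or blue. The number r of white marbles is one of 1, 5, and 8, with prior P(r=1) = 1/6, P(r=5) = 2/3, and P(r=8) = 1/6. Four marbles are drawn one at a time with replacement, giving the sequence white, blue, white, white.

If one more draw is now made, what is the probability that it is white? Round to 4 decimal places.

0.6219

Compute the likelihood of the observed sequence for each case: P(data | r = 1) = (1/9)(8/9)(1/9)(1/9) = 0.0012193; P(data | r = 5) = (5/9)(4/9)(5/9)(5/9) = 0.076208; P(data | r = 8) = (8/9)(1/9)(8/9)(8/9) = 0.078037.
Weighting by the prior gives 1/6 · 0.0012193 = 0.00020322, 2/3 · 0.076208 = 0.050805, 1/6 · 0.078037 = 0.013006; summing to 0.064015.
The posterior is then P(r = 1 | data) = 0.0031746, P(r = 5 | data) = 0.79365, P(r = 8 | data) = 0.20317.
So P(white next | data) = Σ P(white next | H) P(H | data) = (1/9)(0.0031746) + (5/9)(0.79365) + (8/9)(0.20317) = 0.62187.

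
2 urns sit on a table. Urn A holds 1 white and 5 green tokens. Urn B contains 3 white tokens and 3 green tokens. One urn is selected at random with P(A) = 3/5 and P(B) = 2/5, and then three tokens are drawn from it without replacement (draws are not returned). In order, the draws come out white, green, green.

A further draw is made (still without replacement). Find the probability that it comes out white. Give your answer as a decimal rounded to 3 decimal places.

0.250

Under each hypothesis, the probability of the observed sequence is: P(data | urn A) = (1/6)(5/5)(4/4) = 1/6; P(data | urn B) = (3/6)(3/5)(2/4) = 3/20.
The prior-weighted likelihoods are 3/5 · 1/6 = 1/10, 2/5 · 3/20 = 3/50; these sum to 4/25.
Dividing through by the total gives posterior P(urn A | data) = 5/8, P(urn B | data) = 3/8.
Averaging over the posterior, P(white next | data) = (0)(5/8) + (2/3)(3/8) = 1/4.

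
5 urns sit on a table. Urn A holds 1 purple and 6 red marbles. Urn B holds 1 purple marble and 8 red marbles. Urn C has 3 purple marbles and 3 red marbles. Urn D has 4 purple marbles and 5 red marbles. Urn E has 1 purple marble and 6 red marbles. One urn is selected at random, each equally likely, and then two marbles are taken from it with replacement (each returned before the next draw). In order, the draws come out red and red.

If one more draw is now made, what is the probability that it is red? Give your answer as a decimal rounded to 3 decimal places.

0.801

The likelihood of the observed sequence under each hypothesis: P(data | urn A) = (6/7)(6/7) = 0.73469; P(data | urn B) = (8/9)(8/9) = 0.79012; P(data | urn C) = (3/6)(3/6) = 0.25; P(data | urn D) = (5/9)(5/9) = 0.30864; P(data | urn E) = (6/7)(6/7) = 0.73469.
Multiplying each by its prior: 1/5 · 0.73469 = 0.14694, 1/5 · 0.79012 = 0.15802, 1/5 · 0.25 = 0.05, 1/5 · 0.30864 = 0.061728, 1/5 · 0.73469 = 0.14694; with total 0.56363.
Dividing through by the total gives posterior P(urn A | data) = 0.2607, P(urn B | data) = 0.28037, P(urn C | data) = 0.088711, P(urn D | data) = 0.10952, P(urn E | data) = 0.2607.
So P(red next | data) = Σ P(red next | H) P(H | data) = (6/7)(0.2607) + (8/9)(0.28037) + (1/2)(0.088711) + (5/9)(0.10952) + (6/7)(0.2607) = 0.80133.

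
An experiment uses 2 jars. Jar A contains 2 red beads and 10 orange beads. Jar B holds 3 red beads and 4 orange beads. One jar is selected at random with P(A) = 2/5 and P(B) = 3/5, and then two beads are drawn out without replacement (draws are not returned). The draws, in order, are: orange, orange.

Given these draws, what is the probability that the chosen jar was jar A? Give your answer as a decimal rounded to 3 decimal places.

Compute the likelihood of the observed sequence for each case: P(data | jar A) = (10/12)(9/11) = 15/22; P(data | jar B) = (4/7)(3/6) = 2/7.
The prior-weighted likelihoods are 2/5 · 15/22 = 3/11, 3/5 · 2/7 = 6/35; with total 171/385.
Hence P(jar A | data) = (3/11) / (171/385) = 35/57.

0.614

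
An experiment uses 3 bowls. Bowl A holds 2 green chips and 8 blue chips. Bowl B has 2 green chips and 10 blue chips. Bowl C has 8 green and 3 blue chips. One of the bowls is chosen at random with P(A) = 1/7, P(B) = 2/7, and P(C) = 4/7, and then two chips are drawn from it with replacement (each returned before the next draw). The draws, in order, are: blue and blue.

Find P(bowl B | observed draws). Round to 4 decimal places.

0.5970

For each hypothesis, P(data | H) works out to: P(data | bowl A) = (8/10)(8/10) = 0.64; P(data | bowl B) = (10/12)(10/12) = 0.69444; P(data | bowl C) = (3/11)(3/11) = 0.07438.
Multiplying each by its prior: 1/7 · 0.64 = 0.091429, 2/7 · 0.69444 = 0.19841, 4/7 · 0.07438 = 0.042503; with total 0.33234.
By Bayes' rule, P(bowl B | data) = (0.19841) / (0.33234) = 0.59701.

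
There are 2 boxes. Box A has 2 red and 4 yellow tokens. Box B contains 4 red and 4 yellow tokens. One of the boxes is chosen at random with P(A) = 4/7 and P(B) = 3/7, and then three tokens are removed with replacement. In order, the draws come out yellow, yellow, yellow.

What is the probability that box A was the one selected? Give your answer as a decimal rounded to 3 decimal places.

0.760

For each hypothesis, P(data | H) works out to: P(data | box A) = (4/6)(4/6)(4/6) = 0.2963; P(data | box B) = (4/8)(4/8)(4/8) = 0.125.
Multiplying each by its prior: 4/7 · 0.2963 = 0.16931, 3/7 · 0.125 = 0.053571; these sum to 0.22288.
Hence P(box A | data) = (0.16931) / (0.22288) = 0.75964.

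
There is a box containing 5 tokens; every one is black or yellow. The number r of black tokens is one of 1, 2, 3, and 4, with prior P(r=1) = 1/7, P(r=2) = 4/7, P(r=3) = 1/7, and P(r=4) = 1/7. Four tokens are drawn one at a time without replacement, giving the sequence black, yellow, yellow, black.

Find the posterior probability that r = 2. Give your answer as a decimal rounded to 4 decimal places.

The likelihood of the observed sequence under each hypothesis: P(data | r = 1) = (1/5)(4/4)(3/3)(0/2) = 0; P(data | r = 2) = (2/5)(3/4)(2/3)(1/2) = 1/10; P(data | r = 3) = (3/5)(2/4)(1/3)(2/2) = 1/10; P(data | r = 4) = (4/5)(1/4)(0/3) = 0.
Weighting by the prior gives 1/7 · 0 = 0, 4/7 · 1/10 = 2/35, 1/7 · 1/10 = 1/70, 1/7 · 0 = 0; these sum to 1/14.
Therefore the posterior P(r = 2 | data) = (2/35) / (1/14) = 4/5.

0.8000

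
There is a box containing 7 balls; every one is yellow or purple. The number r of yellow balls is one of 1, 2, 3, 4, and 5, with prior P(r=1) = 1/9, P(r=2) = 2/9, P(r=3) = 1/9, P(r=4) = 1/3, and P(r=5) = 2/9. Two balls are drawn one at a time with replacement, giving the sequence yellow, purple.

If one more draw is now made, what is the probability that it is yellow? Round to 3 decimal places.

Under each hypothesis, the probability of the observed sequence is: P(data | r = 1) = (1/7)(6/7) = 6/49; P(data | r = 2) = (2/7)(5/7) = 10/49; P(data | r = 3) = (3/7)(4/7) = 12/49; P(data | r = 4) = (4/7)(3/7) = 12/49; P(data | r = 5) = (5/7)(2/7) = 10/49.
Multiplying each by its prior: 1/9 · 6/49 = 2/147, 2/9 · 10/49 = 20/441, 1/9 · 12/49 = 4/147, 1/3 · 12/49 = 4/49, 2/9 · 10/49 = 20/441; these sum to 94/441.
The posterior is then P(r = 1 | data) = 3/47, P(r = 2 | data) = 10/47, P(r = 3 | data) = 6/47, P(r = 4 | data) = 18/47, P(r = 5 | data) = 10/47.
So P(yellow next | data) = Σ P(yellow next | H) P(H | data) = (1/7)(3/47) + (2/7)(10/47) + (3/7)(6/47) + (4/7)(18/47) + (5/7)(10/47) = 163/329.

0.495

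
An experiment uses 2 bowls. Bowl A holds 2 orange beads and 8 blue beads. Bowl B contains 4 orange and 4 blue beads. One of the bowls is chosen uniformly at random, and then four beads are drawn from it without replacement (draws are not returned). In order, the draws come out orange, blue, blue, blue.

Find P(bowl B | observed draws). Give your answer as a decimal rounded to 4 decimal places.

The likelihood of the observed sequence under each hypothesis: P(data | bowl A) = (2/10)(8/9)(7/8)(6/7) = 2/15; P(data | bowl B) = (4/8)(4/7)(3/6)(2/5) = 2/35.
The prior-weighted likelihoods are 1/2 · 2/15 = 1/15, 1/2 · 2/35 = 1/35; summing to 2/21.
Hence P(bowl B | data) = (1/35) / (2/21) = 3/10.

0.3000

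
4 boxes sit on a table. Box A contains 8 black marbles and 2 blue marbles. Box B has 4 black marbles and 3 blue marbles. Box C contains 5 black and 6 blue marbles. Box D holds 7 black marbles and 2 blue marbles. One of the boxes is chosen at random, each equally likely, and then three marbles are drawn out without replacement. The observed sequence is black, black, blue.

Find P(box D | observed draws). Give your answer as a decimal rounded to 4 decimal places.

0.2711

Compute the likelihood of the observed sequence for each case: P(data | box A) = (8/10)(7/9)(2/8) = 0.15556; P(data | box B) = (4/7)(3/6)(3/5) = 0.17143; P(data | box C) = (5/11)(4/10)(6/9) = 0.12121; P(data | box D) = (7/9)(6/8)(2/7) = 0.16667.
Multiplying each by its prior: 1/4 · 0.15556 = 0.038889, 1/4 · 0.17143 = 0.042857, 1/4 · 0.12121 = 0.030303, 1/4 · 0.16667 = 0.041667; summing to 0.15372.
By Bayes' rule, P(box D | data) = (0.041667) / (0.15372) = 0.27106.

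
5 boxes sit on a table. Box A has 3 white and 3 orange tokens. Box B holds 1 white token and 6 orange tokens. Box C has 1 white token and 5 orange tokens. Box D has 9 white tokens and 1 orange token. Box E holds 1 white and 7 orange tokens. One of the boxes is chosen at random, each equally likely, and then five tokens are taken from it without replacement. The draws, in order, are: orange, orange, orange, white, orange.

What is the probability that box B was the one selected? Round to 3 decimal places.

0.329

Under each hypothesis, the probability of the observed sequence is: P(data | box A) = (3/6)(2/5)(1/4)(3/3)(0/2) = 0; P(data | box B) = (6/7)(5/6)(4/5)(1/4)(3/3) = 1/7; P(data | box C) = (5/6)(4/5)(3/4)(1/3)(2/2) = 1/6; P(data | box D) = (1/10)(0/9) = 0; P(data | box E) = (7/8)(6/7)(5/6)(1/5)(4/4) = 1/8.
The prior-weighted likelihoods are 1/5 · 0 = 0, 1/5 · 1/7 = 1/35, 1/5 · 1/6 = 1/30, 1/5 · 0 = 0, 1/5 · 1/8 = 1/40; with total 73/840.
Therefore the posterior P(box B | data) = (1/35) / (73/840) = 24/73.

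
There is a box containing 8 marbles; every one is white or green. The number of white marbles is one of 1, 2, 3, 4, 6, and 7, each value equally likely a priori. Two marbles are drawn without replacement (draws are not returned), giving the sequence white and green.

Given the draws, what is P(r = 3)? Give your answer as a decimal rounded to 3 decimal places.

0.217

Compute the likelihood of the observed sequence for each case: P(data | r = 1) = (1/8)(7/7) = 1/8; P(data | r = 2) = (2/8)(6/7) = 3/14; P(data | r = 3) = (3/8)(5/7) = 15/56; P(data | r = 4) = (4/8)(4/7) = 2/7; P(data | r = 6) = (6/8)(2/7) = 3/14; P(data | r = 7) = (7/8)(1/7) = 1/8.
The prior-weighted likelihoods are 1/6 · 1/8 = 1/48, 1/6 · 3/14 = 1/28, 1/6 · 15/56 = 5/112, 1/6 · 2/7 = 1/21, 1/6 · 3/14 = 1/28, 1/6 · 1/8 = 1/48; with total 23/112.
By Bayes' rule, P(r = 3 | data) = (5/112) / (23/112) = 5/23.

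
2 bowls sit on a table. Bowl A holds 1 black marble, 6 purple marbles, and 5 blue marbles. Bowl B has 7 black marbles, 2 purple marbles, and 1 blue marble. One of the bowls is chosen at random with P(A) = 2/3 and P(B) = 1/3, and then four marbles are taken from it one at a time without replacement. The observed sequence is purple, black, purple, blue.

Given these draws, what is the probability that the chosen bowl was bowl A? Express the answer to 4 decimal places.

Under each hypothesis, the probability of the observed sequence is: P(data | bowl A) = (6/12)(1/11)(5/10)(5/9) = 0.012626; P(data | bowl B) = (2/10)(7/9)(1/8)(1/7) = 0.0027778.
Multiplying each by its prior: 2/3 · 0.012626 = 0.0084175, 1/3 · 0.0027778 = 0.00092593; summing to 0.0093434.
By Bayes' rule, P(bowl A | data) = (0.0084175) / (0.0093434) = 0.9009.

0.9009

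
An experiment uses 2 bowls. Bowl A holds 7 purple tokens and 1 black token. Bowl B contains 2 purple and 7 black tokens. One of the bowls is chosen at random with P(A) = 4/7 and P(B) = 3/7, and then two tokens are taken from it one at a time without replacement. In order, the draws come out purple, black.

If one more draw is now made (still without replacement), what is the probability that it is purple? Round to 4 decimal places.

Under each hypothesis, the probability of the observed sequence is: P(data | bowl A) = (7/8)(1/7) = 1/8; P(data | bowl B) = (2/9)(7/8) = 7/36.
Weighting by the prior gives 4/7 · 1/8 = 1/14, 3/7 · 7/36 = 1/12; these sum to 13/84.
Dividing through by the total gives posterior P(bowl A | data) = 6/13, P(bowl B | data) = 7/13.
Averaging over the posterior, P(purple next | data) = (1)(6/13) + (1/7)(7/13) = 7/13.

0.5385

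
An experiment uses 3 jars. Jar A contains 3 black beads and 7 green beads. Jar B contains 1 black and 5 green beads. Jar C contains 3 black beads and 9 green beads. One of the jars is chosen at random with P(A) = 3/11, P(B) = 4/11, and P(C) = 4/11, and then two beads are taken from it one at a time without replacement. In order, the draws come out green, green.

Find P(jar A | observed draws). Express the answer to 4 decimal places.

0.2241

The likelihood of the observed sequence under each hypothesis: P(data | jar A) = (7/10)(6/9) = 0.46667; P(data | jar B) = (5/6)(4/5) = 0.66667; P(data | jar C) = (9/12)(8/11) = 0.54545.
Weighting by the prior gives 3/11 · 0.46667 = 0.12727, 4/11 · 0.66667 = 0.24242, 4/11 · 0.54545 = 0.19835; summing to 0.56804.
Hence P(jar A | data) = (0.12727) / (0.56804) = 0.22405.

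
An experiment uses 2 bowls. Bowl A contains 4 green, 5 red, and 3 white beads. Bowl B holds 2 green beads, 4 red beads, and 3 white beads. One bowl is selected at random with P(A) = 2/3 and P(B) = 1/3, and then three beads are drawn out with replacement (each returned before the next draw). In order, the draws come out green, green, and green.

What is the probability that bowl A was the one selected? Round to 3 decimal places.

For each hypothesis, P(data | H) works out to: P(data | bowl A) = (4/12)(4/12)(4/12) = 0.037037; P(data | bowl B) = (2/9)(2/9)(2/9) = 0.010974.
The prior-weighted likelihoods are 2/3 · 0.037037 = 0.024691, 1/3 · 0.010974 = 0.003658; summing to 0.028349.
Therefore the posterior P(bowl A | data) = (0.024691) / (0.028349) = 0.87097.

0.871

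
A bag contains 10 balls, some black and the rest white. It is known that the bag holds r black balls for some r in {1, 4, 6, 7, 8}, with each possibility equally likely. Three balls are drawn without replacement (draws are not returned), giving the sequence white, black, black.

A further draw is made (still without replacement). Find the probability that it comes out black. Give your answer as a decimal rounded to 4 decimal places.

0.6399

Compute the likelihood of the observed sequence for each case: P(data | r = 1) = (9/10)(1/9)(0/8) = 0; P(data | r = 4) = (6/10)(4/9)(3/8) = 1/10; P(data | r = 6) = (4/10)(6/9)(5/8) = 1/6; P(data | r = 7) = (3/10)(7/9)(6/8) = 7/40; P(data | r = 8) = (2/10)(8/9)(7/8) = 7/45.
Weighting by the prior gives 1/5 · 0 = 0, 1/5 · 1/10 = 1/50, 1/5 · 1/6 = 1/30, 1/5 · 7/40 = 7/200, 1/5 · 7/45 = 7/225; summing to 43/360.
The posterior is then P(r = 1 | data) = 0, P(r = 4 | data) = 0.16744, P(r = 6 | data) = 0.27907, P(r = 7 | data) = 0.29302, P(r = 8 | data) = 0.26047.
Averaging over the posterior, P(black next | data) = (2/7)(0.16744) + (4/7)(0.27907) + (5/7)(0.29302) + (6/7)(0.26047) = 0.63987.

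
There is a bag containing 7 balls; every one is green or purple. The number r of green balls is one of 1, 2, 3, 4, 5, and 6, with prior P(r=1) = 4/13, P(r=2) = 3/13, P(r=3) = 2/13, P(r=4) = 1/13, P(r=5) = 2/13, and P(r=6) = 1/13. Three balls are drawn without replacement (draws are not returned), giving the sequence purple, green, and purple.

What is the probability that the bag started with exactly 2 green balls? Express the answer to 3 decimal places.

The likelihood of the observed sequence under each hypothesis: P(data | r = 1) = (6/7)(1/6)(5/5) = 0.14286; P(data | r = 2) = (5/7)(2/6)(4/5) = 0.19048; P(data | r = 3) = (4/7)(3/6)(3/5) = 0.17143; P(data | r = 4) = (3/7)(4/6)(2/5) = 0.11429; P(data | r = 5) = (2/7)(5/6)(1/5) = 0.047619; P(data | r = 6) = (1/7)(6/6)(0/5) = 0.
Multiplying each by its prior: 4/13 · 0.14286 = 0.043956, 3/13 · 0.19048 = 0.043956, 2/13 · 0.17143 = 0.026374, 1/13 · 0.11429 = 0.0087912, 2/13 · 0.047619 = 0.007326, 1/13 · 0 = 0; with total 0.1304.
So P(r = 2 | data) = (0.043956) / (0.1304) = 0.33708.

0.337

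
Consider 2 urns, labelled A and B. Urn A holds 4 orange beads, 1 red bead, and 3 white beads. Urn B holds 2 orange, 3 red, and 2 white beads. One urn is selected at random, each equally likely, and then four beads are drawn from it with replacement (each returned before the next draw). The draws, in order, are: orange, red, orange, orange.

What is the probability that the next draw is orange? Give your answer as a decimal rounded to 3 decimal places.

For each hypothesis, P(data | H) works out to: P(data | urn A) = (4/8)(1/8)(4/8)(4/8) = 0.015625; P(data | urn B) = (2/7)(3/7)(2/7)(2/7) = 0.0099958.
Multiplying each by its prior: 1/2 · 0.015625 = 0.0078125, 1/2 · 0.0099958 = 0.0049979; with total 0.01281.
Dividing through by the total gives posterior P(urn A | data) = 0.60986, P(urn B | data) = 0.39014.
Averaging over the posterior, P(orange next | data) = (1/2)(0.60986) + (2/7)(0.39014) = 0.4164.

0.416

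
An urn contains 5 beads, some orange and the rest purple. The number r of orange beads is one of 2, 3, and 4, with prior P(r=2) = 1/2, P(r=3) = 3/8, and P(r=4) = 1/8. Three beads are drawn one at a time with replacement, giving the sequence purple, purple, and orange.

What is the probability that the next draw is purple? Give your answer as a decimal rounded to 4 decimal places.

0.5214

Compute the likelihood of the observed sequence for each case: P(data | r = 2) = (3/5)(3/5)(2/5) = 18/125; P(data | r = 3) = (2/5)(2/5)(3/5) = 12/125; P(data | r = 4) = (1/5)(1/5)(4/5) = 4/125.
Multiplying each by its prior: 1/2 · 18/125 = 9/125, 3/8 · 12/125 = 9/250, 1/8 · 4/125 = 1/250; with total 14/125.
The posterior is then P(r = 2 | data) = 9/14, P(r = 3 | data) = 9/28, P(r = 4 | data) = 1/28.
The predictive probability is P(purple next | data) = (3/5)(9/14) + (2/5)(9/28) + (1/5)(1/28) = 73/140.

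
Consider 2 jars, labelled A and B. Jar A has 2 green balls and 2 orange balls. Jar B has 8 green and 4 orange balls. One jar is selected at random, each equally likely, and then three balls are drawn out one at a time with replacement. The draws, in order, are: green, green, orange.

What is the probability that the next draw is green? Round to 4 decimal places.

Under each hypothesis, the probability of the observed sequence is: P(data | jar A) = (2/4)(2/4)(2/4) = 1/8; P(data | jar B) = (8/12)(8/12)(4/12) = 4/27.
Weighting by the prior gives 1/2 · 1/8 = 1/16, 1/2 · 4/27 = 2/27; with total 59/432.
Dividing through by the total gives posterior P(jar A | data) = 27/59, P(jar B | data) = 32/59.
So P(green next | data) = Σ P(green next | H) P(H | data) = (1/2)(27/59) + (2/3)(32/59) = 209/354.

0.5904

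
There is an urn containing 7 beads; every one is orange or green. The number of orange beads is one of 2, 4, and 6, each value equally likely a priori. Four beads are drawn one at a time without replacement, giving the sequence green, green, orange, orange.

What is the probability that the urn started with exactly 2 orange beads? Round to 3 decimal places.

Under each hypothesis, the probability of the observed sequence is: P(data | r = 2) = (5/7)(4/6)(2/5)(1/4) = 1/21; P(data | r = 4) = (3/7)(2/6)(4/5)(3/4) = 3/35; P(data | r = 6) = (1/7)(0/6) = 0.
The prior-weighted likelihoods are 1/3 · 1/21 = 1/63, 1/3 · 3/35 = 1/35, 1/3 · 0 = 0; these sum to 2/45.
By Bayes' rule, P(r = 2 | data) = (1/63) / (2/45) = 5/14.

0.357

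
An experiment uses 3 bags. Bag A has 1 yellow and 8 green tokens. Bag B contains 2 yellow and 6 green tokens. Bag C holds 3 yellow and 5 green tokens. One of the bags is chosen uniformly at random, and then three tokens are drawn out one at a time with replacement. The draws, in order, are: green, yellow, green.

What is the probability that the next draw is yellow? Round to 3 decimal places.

0.266

The likelihood of the observed sequence under each hypothesis: P(data | bag A) = (8/9)(1/9)(8/9) = 0.087791; P(data | bag B) = (6/8)(2/8)(6/8) = 0.14062; P(data | bag C) = (5/8)(3/8)(5/8) = 0.14648.
Multiplying each by its prior: 1/3 · 0.087791 = 0.029264, 1/3 · 0.14062 = 0.046875, 1/3 · 0.14648 = 0.048828; with total 0.12497.
Normalising, the posterior is P(bag A | data) = 0.23417, P(bag B | data) = 0.3751, P(bag C | data) = 0.39073.
The predictive probability is P(yellow next | data) = (1/9)(0.23417) + (1/4)(0.3751) + (3/8)(0.39073) = 0.26632.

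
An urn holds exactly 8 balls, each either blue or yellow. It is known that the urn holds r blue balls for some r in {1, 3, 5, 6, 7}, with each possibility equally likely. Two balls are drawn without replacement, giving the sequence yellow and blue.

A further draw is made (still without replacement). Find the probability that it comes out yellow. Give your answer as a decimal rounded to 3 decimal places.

The likelihood of the observed sequence under each hypothesis: P(data | r = 1) = (7/8)(1/7) = 1/8; P(data | r = 3) = (5/8)(3/7) = 15/56; P(data | r = 5) = (3/8)(5/7) = 15/56; P(data | r = 6) = (2/8)(6/7) = 3/14; P(data | r = 7) = (1/8)(7/7) = 1/8.
The prior-weighted likelihoods are 1/5 · 1/8 = 1/40, 1/5 · 15/56 = 3/56, 1/5 · 15/56 = 3/56, 1/5 · 3/14 = 3/70, 1/5 · 1/8 = 1/40; summing to 1/5.
Dividing through by the total gives posterior P(r = 1 | data) = 1/8, P(r = 3 | data) = 15/56, P(r = 5 | data) = 15/56, P(r = 6 | data) = 3/14, P(r = 7 | data) = 1/8.
Averaging over the posterior, P(yellow next | data) = (1)(1/8) + (2/3)(15/56) + (1/3)(15/56) + (1/6)(3/14) + (0)(1/8) = 3/7.

0.429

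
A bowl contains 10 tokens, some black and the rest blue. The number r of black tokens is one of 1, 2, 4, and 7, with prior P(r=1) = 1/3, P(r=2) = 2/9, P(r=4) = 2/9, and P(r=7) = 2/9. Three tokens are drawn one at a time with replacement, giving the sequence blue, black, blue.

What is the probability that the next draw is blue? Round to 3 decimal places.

0.695

For each hypothesis, P(data | H) works out to: P(data | r = 1) = (9/10)(1/10)(9/10) = 0.081; P(data | r = 2) = (8/10)(2/10)(8/10) = 0.128; P(data | r = 4) = (6/10)(4/10)(6/10) = 0.144; P(data | r = 7) = (3/10)(7/10)(3/10) = 0.063.
Weighting by the prior gives 1/3 · 0.081 = 0.027, 2/9 · 0.128 = 0.028444, 2/9 · 0.144 = 0.032, 2/9 · 0.063 = 0.014; summing to 0.10144.
Normalising, the posterior is P(r = 1 | data) = 0.26616, P(r = 2 | data) = 0.28039, P(r = 4 | data) = 0.31544, P(r = 7 | data) = 0.13801.
So P(blue next | data) = Σ P(blue next | H) P(H | data) = (9/10)(0.26616) + (4/5)(0.28039) + (3/5)(0.31544) + (3/10)(0.13801) = 0.69452.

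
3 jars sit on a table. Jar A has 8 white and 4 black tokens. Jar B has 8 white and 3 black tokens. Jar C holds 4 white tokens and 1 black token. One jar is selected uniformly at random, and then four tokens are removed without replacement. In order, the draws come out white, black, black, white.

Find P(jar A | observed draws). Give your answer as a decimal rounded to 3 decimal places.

0.571

The likelihood of the observed sequence under each hypothesis: P(data | jar A) = (8/12)(4/11)(3/10)(7/9) = 0.056566; P(data | jar B) = (8/11)(3/10)(2/9)(7/8) = 0.042424; P(data | jar C) = (4/5)(1/4)(0/3) = 0.
The prior-weighted likelihoods are 1/3 · 0.056566 = 0.018855, 1/3 · 0.042424 = 0.014141, 1/3 · 0 = 0; summing to 0.032997.
So P(jar A | data) = (0.018855) / (0.032997) = 0.57143.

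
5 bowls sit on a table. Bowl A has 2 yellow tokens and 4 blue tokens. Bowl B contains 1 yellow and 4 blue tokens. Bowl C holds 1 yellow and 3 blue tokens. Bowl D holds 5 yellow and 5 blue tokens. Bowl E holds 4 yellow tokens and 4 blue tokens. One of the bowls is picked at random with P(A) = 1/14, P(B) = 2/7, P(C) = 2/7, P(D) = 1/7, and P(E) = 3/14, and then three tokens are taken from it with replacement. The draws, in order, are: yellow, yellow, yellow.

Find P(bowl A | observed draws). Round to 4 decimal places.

For each hypothesis, P(data | H) works out to: P(data | bowl A) = (2/6)(2/6)(2/6) = 0.037037; P(data | bowl B) = (1/5)(1/5)(1/5) = 0.008; P(data | bowl C) = (1/4)(1/4)(1/4) = 0.015625; P(data | bowl D) = (5/10)(5/10)(5/10) = 0.125; P(data | bowl E) = (4/8)(4/8)(4/8) = 0.125.
The prior-weighted likelihoods are 1/14 · 0.037037 = 0.0026455, 2/7 · 0.008 = 0.0022857, 2/7 · 0.015625 = 0.0044643, 1/7 · 0.125 = 0.017857, 3/14 · 0.125 = 0.026786; these sum to 0.054038.
Hence P(bowl A | data) = (0.0026455) / (0.054038) = 0.048956.

0.0490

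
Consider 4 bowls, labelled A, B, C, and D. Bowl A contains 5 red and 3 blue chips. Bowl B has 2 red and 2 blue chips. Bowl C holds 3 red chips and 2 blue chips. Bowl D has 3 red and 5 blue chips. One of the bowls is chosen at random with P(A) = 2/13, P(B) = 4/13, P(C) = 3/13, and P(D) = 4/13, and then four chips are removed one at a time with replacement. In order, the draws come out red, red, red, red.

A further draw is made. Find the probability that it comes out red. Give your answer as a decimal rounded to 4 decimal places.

0.5656

For each hypothesis, P(data | H) works out to: P(data | bowl A) = (5/8)(5/8)(5/8)(5/8) = 0.15259; P(data | bowl B) = (2/4)(2/4)(2/4)(2/4) = 0.0625; P(data | bowl C) = (3/5)(3/5)(3/5)(3/5) = 0.1296; P(data | bowl D) = (3/8)(3/8)(3/8)(3/8) = 0.019775.
The prior-weighted likelihoods are 2/13 · 0.15259 = 0.023475, 4/13 · 0.0625 = 0.019231, 3/13 · 0.1296 = 0.029908, 4/13 · 0.019775 = 0.0060847; with total 0.078698.
The posterior is then P(bowl A | data) = 0.29829, P(bowl B | data) = 0.24436, P(bowl C | data) = 0.38003, P(bowl D | data) = 0.077317.
So P(red next | data) = Σ P(red next | H) P(H | data) = (5/8)(0.29829) + (1/2)(0.24436) + (3/5)(0.38003) + (3/8)(0.077317) = 0.56562.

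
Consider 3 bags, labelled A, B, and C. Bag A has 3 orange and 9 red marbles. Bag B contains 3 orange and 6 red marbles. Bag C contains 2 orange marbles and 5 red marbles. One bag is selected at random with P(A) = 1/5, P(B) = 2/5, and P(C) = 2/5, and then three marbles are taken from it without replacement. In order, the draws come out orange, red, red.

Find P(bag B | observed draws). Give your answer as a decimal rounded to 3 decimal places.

0.396

Compute the likelihood of the observed sequence for each case: P(data | bag A) = (3/12)(9/11)(8/10) = 0.16364; P(data | bag B) = (3/9)(6/8)(5/7) = 0.17857; P(data | bag C) = (2/7)(5/6)(4/5) = 0.19048.
Weighting by the prior gives 1/5 · 0.16364 = 0.032727, 2/5 · 0.17857 = 0.071429, 2/5 · 0.19048 = 0.07619; with total 0.18035.
So P(bag B | data) = (0.071429) / (0.18035) = 0.39606.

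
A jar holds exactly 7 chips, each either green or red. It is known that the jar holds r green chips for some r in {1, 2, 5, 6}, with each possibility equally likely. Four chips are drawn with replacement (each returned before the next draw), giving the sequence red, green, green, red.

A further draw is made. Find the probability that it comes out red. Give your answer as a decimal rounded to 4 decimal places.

Under each hypothesis, the probability of the observed sequence is: P(data | r = 1) = (6/7)(1/7)(1/7)(6/7) = 0.014994; P(data | r = 2) = (5/7)(2/7)(2/7)(5/7) = 0.041649; P(data | r = 5) = (2/7)(5/7)(5/7)(2/7) = 0.041649; P(data | r = 6) = (1/7)(6/7)(6/7)(1/7) = 0.014994.
Weighting by the prior gives 1/4 · 0.014994 = 0.0037484, 1/4 · 0.041649 = 0.010412, 1/4 · 0.041649 = 0.010412, 1/4 · 0.014994 = 0.0037484; with total 0.028322.
Normalising, the posterior is P(r = 1 | data) = 0.13235, P(r = 2 | data) = 0.36765, P(r = 5 | data) = 0.36765, P(r = 6 | data) = 0.13235.
The predictive probability is P(red next | data) = (6/7)(0.13235) + (5/7)(0.36765) + (2/7)(0.36765) + (1/7)(0.13235) = 0.5.

0.5000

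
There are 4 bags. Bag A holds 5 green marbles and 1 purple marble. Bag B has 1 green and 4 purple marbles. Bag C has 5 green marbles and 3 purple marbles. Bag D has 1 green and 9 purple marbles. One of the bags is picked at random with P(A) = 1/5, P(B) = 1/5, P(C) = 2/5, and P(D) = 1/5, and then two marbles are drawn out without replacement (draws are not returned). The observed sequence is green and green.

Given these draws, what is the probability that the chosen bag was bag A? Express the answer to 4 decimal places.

The likelihood of the observed sequence under each hypothesis: P(data | bag A) = (5/6)(4/5) = 2/3; P(data | bag B) = (1/5)(0/4) = 0; P(data | bag C) = (5/8)(4/7) = 5/14; P(data | bag D) = (1/10)(0/9) = 0.
Weighting by the prior gives 1/5 · 2/3 = 2/15, 1/5 · 0 = 0, 2/5 · 5/14 = 1/7, 1/5 · 0 = 0; summing to 29/105.
So P(bag A | data) = (2/15) / (29/105) = 14/29.

0.4828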